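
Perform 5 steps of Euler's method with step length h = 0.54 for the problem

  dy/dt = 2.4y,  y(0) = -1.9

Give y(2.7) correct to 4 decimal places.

-121.2308

Euler: y_{n+1} = y_n + h·f(t_n, y_n).
t=0.000000, y=-1.900000: f=-4.560000 → y ← -1.900000 + 0.54·(-4.560000) = -4.362400
t=0.540000, y=-4.362400: f=-10.469760 → y ← -4.362400 + 0.54·(-10.469760) = -10.016070
t=1.080000, y=-10.016070: f=-24.038569 → y ← -10.016070 + 0.54·(-24.038569) = -22.996898
t=1.620000, y=-22.996898: f=-55.192554 → y ← -22.996898 + 0.54·(-55.192554) = -52.800877
t=2.160000, y=-52.800877: f=-126.722105 → y ← -52.800877 + 0.54·(-126.722105) = -121.230814
y(2.7) ≈ -121.2308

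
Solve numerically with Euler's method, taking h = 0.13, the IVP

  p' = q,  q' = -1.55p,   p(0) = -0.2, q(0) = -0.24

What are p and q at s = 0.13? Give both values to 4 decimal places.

Euler on (p,q): p_{n+1} = p_n + h·p', q_{n+1} = q_n + h·q'.
0.000000: (-0.200000, -0.240000); f=(-0.240000, 0.310000) → (-0.231200, -0.199700)
(p(0.13), q(0.13)) ≈ (-0.2312, -0.1997)

-0.2312, -0.1997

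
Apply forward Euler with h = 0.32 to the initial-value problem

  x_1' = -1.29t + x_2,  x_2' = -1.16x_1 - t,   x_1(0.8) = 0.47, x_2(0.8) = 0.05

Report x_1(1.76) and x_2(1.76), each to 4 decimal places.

Euler on (x_1,x_2): x_1_{n+1} = x_1_n + h·x_1', x_2_{n+1} = x_2_n + h·x_2'.
0.800000: (0.470000, 0.050000); f=(-0.982000, -1.345200) → (0.155760, -0.380464)
1.120000: (0.155760, -0.380464); f=(-1.825264, -1.300682) → (-0.428324, -0.796682)
1.440000: (-0.428324, -0.796682); f=(-2.654282, -0.943144) → (-1.277695, -1.098488)
(x_1(1.76), x_2(1.76)) ≈ (-1.2777, -1.0985)

-1.2777, -1.0985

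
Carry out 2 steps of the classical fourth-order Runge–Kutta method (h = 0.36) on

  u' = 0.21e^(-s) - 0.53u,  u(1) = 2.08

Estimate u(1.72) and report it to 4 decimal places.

1.4524

RK4: k1 = f(s_n, u_n); k2 = f(s_n + h/2, u_n + (h/2)·k1); k3 = f(s_n + h/2, u_n + (h/2)·k2); k4 = f(s_n + h, u_n + h·k3); u_{n+1} = u_n + (h/6)·(k1 + 2k2 + 2k3 + k4).
s=1.000000, u=2.080000:
  k1 = f(1.000000, 2.080000) = -1.025145
  k2 = f(1.180000, 1.895474) = -0.940073
  k3 = f(1.180000, 1.910787) = -0.948189
  k4 = f(1.360000, 1.738652) = -0.867587
  u ← 2.080000 + (0.36/6)·(k1 + 2k2 + 2k3 + k4) = 1.739845
s=1.360000, u=1.739845:
  k1 = f(1.360000, 1.739845) = -0.868219
  k2 = f(1.540000, 1.583565) = -0.794270
  k3 = f(1.540000, 1.596876) = -0.801324
  k4 = f(1.720000, 1.451368) = -0.731621
  u ← 1.739845 + (0.36/6)·(k1 + 2k2 + 2k3 + k4) = 1.452383
u(1.72) ≈ 1.4524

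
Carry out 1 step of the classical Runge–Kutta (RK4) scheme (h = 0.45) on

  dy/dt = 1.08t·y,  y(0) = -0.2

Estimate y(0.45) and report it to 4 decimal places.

-0.2231

RK4: k1 = f(t_n, y_n); k2 = f(t_n + h/2, y_n + (h/2)·k1); k3 = f(t_n + h/2, y_n + (h/2)·k2); k4 = f(t_n + h, y_n + h·k3); y_{n+1} = y_n + (h/6)·(k1 + 2k2 + 2k3 + k4).
t=0.000000, y=-0.200000:
  k1 = f(0.000000, -0.200000) = 0.000000
  k2 = f(0.225000, -0.200000) = -0.048600
  k3 = f(0.225000, -0.210935) = -0.051257
  k4 = f(0.450000, -0.223066) = -0.108410
  y ← -0.200000 + (0.45/6)·(k1 + 2k2 + 2k3 + k4) = -0.223109
y(0.45) ≈ -0.2231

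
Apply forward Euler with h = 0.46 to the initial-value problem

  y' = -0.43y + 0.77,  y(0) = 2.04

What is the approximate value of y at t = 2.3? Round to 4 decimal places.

1.8735

Euler: y_{n+1} = y_n + h·f(t_n, y_n).
t=0.000000, y=2.040000: f=-0.107200 → y ← 2.040000 + 0.46·(-0.107200) = 1.990688
t=0.460000, y=1.990688: f=-0.085996 → y ← 1.990688 + 0.46·(-0.085996) = 1.951130
t=0.920000, y=1.951130: f=-0.068986 → y ← 1.951130 + 0.46·(-0.068986) = 1.919396
t=1.380000, y=1.919396: f=-0.055340 → y ← 1.919396 + 0.46·(-0.055340) = 1.893940
t=1.840000, y=1.893940: f=-0.044394 → y ← 1.893940 + 0.46·(-0.044394) = 1.873519
y(2.3) ≈ 1.8735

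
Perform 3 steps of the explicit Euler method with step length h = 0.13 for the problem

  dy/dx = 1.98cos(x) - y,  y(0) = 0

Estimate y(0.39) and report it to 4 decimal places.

0.6656

Euler: y_{n+1} = y_n + h·f(x_n, y_n).
x=0.000000, y=0.000000: f=1.980000 → y ← 0.000000 + 0.13·1.980000 = 0.257400
x=0.130000, y=0.257400: f=1.705893 → y ← 0.257400 + 0.13·1.705893 = 0.479166
x=0.260000, y=0.479166: f=1.434286 → y ← 0.479166 + 0.13·1.434286 = 0.665623
y(0.39) ≈ 0.6656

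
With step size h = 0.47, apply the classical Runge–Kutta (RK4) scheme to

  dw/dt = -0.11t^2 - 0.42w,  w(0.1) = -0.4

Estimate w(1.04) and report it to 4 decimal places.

-0.3066

RK4: k1 = f(t_n, w_n); k2 = f(t_n + h/2, w_n + (h/2)·k1); k3 = f(t_n + h/2, w_n + (h/2)·k2); k4 = f(t_n + h, w_n + h·k3); w_{n+1} = w_n + (h/6)·(k1 + 2k2 + 2k3 + k4).
t=0.100000, w=-0.400000:
  k1 = f(0.100000, -0.400000) = 0.166900
  k2 = f(0.335000, -0.360779) = 0.139182
  k3 = f(0.335000, -0.367292) = 0.141918
  k4 = f(0.570000, -0.333299) = 0.104246
  w ← -0.400000 + (0.47/6)·(k1 + 2k2 + 2k3 + k4) = -0.334721
t=0.570000, w=-0.334721:
  k1 = f(0.570000, -0.334721) = 0.104844
  k2 = f(0.805000, -0.310083) = 0.058952
  k3 = f(0.805000, -0.320867) = 0.063482
  k4 = f(1.040000, -0.304885) = 0.009076
  w ← -0.334721 + (0.47/6)·(k1 + 2k2 + 2k3 + k4) = -0.306616
w(1.04) ≈ -0.3066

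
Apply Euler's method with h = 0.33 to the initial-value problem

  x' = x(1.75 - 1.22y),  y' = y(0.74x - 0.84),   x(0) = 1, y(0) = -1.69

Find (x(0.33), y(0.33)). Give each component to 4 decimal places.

Euler on (x,y): x_{n+1} = x_n + h·x', y_{n+1} = y_n + h·y'.
0.000000: (1.000000, -1.690000); f=(3.811800, 0.169000) → (2.257894, -1.634230)
(x(0.33), y(0.33)) ≈ (2.2579, -1.6342)

2.2579, -1.6342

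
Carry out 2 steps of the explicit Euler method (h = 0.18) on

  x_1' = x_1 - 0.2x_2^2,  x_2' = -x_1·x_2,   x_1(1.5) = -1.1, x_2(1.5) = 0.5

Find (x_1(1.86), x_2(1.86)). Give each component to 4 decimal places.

-1.5552, 0.7399

Euler on (x_1,x_2): x_1_{n+1} = x_1_n + h·x_1', x_2_{n+1} = x_2_n + h·x_2'.
1.500000: (-1.100000, 0.500000); f=(-1.150000, 0.550000) → (-1.307000, 0.599000)
1.680000: (-1.307000, 0.599000); f=(-1.378760, 0.782893) → (-1.555177, 0.739921)
(x_1(1.86), x_2(1.86)) ≈ (-1.5552, 0.7399)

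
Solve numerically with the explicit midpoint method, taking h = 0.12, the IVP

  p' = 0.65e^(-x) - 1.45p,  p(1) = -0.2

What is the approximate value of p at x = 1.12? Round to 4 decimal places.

-0.1437

Midpoint: k1 = f(x_n, p_n); k2 = f(x_n + h/2, p_n + (h/2)·k1); p_{n+1} = p_n + h·k2.
x=1.000000, p=-0.200000:
  k1 = f(1.000000, -0.200000) = 0.529122
  k2 = f(1.060000, -0.168253) = 0.469163
  p ← -0.200000 + 0.12·0.469163 = -0.143700
p(1.12) ≈ -0.1437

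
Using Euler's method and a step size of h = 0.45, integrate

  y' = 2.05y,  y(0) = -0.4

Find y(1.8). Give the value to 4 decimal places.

Euler: y_{n+1} = y_n + h·f(t_n, y_n).
t=0.000000, y=-0.400000: f=-0.820000 → y ← -0.400000 + 0.45·(-0.820000) = -0.769000
t=0.450000, y=-0.769000: f=-1.576450 → y ← -0.769000 + 0.45·(-1.576450) = -1.478403
t=0.900000, y=-1.478403: f=-3.030725 → y ← -1.478403 + 0.45·(-3.030725) = -2.842229
t=1.350000, y=-2.842229: f=-5.826569 → y ← -2.842229 + 0.45·(-5.826569) = -5.464185
y(1.8) ≈ -5.4642

-5.4642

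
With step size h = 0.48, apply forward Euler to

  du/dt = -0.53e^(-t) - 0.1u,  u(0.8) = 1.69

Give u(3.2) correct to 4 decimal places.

1.0844

Euler: u_{n+1} = u_n + h·f(t_n, u_n).
t=0.800000, u=1.690000: f=-0.407144 → u ← 1.690000 + 0.48·(-0.407144) = 1.494571
t=1.280000, u=1.494571: f=-0.296817 → u ← 1.494571 + 0.48·(-0.296817) = 1.352099
t=1.760000, u=1.352099: f=-0.226394 → u ← 1.352099 + 0.48·(-0.226394) = 1.243430
t=2.240000, u=1.243430: f=-0.180766 → u ← 1.243430 + 0.48·(-0.180766) = 1.156662
t=2.720000, u=1.156662: f=-0.150580 → u ← 1.156662 + 0.48·(-0.150580) = 1.084384
u(3.2) ≈ 1.0844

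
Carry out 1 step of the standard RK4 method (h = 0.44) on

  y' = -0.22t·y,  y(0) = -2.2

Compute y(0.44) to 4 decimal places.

RK4: k1 = f(t_n, y_n); k2 = f(t_n + h/2, y_n + (h/2)·k1); k3 = f(t_n + h/2, y_n + (h/2)·k2); k4 = f(t_n + h, y_n + h·k3); y_{n+1} = y_n + (h/6)·(k1 + 2k2 + 2k3 + k4).
t=0.000000, y=-2.200000:
  k1 = f(0.000000, -2.200000) = 0.000000
  k2 = f(0.220000, -2.200000) = 0.106480
  k3 = f(0.220000, -2.176574) = 0.105346
  k4 = f(0.440000, -2.153648) = 0.208473
  y ← -2.200000 + (0.44/6)·(k1 + 2k2 + 2k3 + k4) = -2.153644
y(0.44) ≈ -2.1536

-2.1536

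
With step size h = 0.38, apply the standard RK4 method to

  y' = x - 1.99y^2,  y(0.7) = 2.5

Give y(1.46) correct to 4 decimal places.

RK4: k1 = f(x_n, y_n); k2 = f(x_n + h/2, y_n + (h/2)·k1); k3 = f(x_n + h/2, y_n + (h/2)·k2); k4 = f(x_n + h, y_n + h·k3); y_{n+1} = y_n + (h/6)·(k1 + 2k2 + 2k3 + k4).
x=0.700000, y=2.500000:
  k1 = f(0.700000, 2.500000) = -11.737500
  k2 = f(0.890000, 0.269875) = 0.745063
  k3 = f(0.890000, 2.641562) = -12.995921
  k4 = f(1.080000, -2.438450) = -10.752618
  y ← 2.500000 + (0.38/6)·(k1 + 2k2 + 2k3 + k4) = -0.476149
x=1.080000, y=-0.476149:
  k1 = f(1.080000, -0.476149) = 0.628831
  k2 = f(1.270000, -0.356672) = 1.016843
  k3 = f(1.270000, -0.282949) = 1.110680
  k4 = f(1.460000, -0.054091) = 1.454178
  y ← -0.476149 + (0.38/6)·(k1 + 2k2 + 2k3 + k4) = -0.074739
y(1.46) ≈ -0.0747

-0.0747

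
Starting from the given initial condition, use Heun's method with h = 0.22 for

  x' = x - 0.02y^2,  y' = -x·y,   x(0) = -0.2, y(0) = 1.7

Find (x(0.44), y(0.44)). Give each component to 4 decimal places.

-0.3443, 1.9091

Heun on (x,y): k1 = f(s_n, state_n); k2 = f(s_n + h, state_n + h·k1); state_{n+1} = state_n + (h/2)·(k1 + k2).
0.000000: (-0.200000, 1.700000)
  k1 = (-0.257800, 0.340000)
  predictor → (-0.256716, 1.774800)
  k2 = (-0.319714, 0.455620)
  → (-0.263527, 1.787518)
0.220000: (-0.263527, 1.787518)
  k1 = (-0.327431, 0.471059)
  predictor → (-0.335561, 1.891151)
  k2 = (-0.407090, 0.634597)
  → (-0.344324, 1.909140)
(x(0.44), y(0.44)) ≈ (-0.3443, 1.9091)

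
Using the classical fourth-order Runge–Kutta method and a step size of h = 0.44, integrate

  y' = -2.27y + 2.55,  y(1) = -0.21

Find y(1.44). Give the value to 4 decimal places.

0.6228

RK4: k1 = f(x_n, y_n); k2 = f(x_n + h/2, y_n + (h/2)·k1); k3 = f(x_n + h/2, y_n + (h/2)·k2); k4 = f(x_n + h, y_n + h·k3); y_{n+1} = y_n + (h/6)·(k1 + 2k2 + 2k3 + k4).
x=1.000000, y=-0.210000:
  k1 = f(1.000000, -0.210000) = 3.026700
  k2 = f(1.220000, 0.455874) = 1.515166
  k3 = f(1.220000, 0.123337) = 2.270026
  k4 = f(1.440000, 0.788811) = 0.759398
  y ← -0.210000 + (0.44/6)·(k1 + 2k2 + 2k3 + k4) = 0.622809
y(1.44) ≈ 0.6228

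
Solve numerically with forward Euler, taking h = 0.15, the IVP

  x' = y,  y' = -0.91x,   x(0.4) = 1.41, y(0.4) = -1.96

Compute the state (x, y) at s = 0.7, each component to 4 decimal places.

Euler on (x,y): x_{n+1} = x_n + h·x', y_{n+1} = y_n + h·y'.
0.400000: (1.410000, -1.960000); f=(-1.960000, -1.283100) → (1.116000, -2.152465)
0.550000: (1.116000, -2.152465); f=(-2.152465, -1.015560) → (0.793130, -2.304799)
(x(0.7), y(0.7)) ≈ (0.7931, -2.3048)

0.7931, -2.3048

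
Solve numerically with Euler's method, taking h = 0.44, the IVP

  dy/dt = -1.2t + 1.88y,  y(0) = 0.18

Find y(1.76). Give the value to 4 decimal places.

-0.3152

Euler: y_{n+1} = y_n + h·f(t_n, y_n).
t=0.000000, y=0.180000: f=0.338400 → y ← 0.180000 + 0.44·0.338400 = 0.328896
t=0.440000, y=0.328896: f=0.090324 → y ← 0.328896 + 0.44·0.090324 = 0.368639
t=0.880000, y=0.368639: f=-0.362959 → y ← 0.368639 + 0.44·(-0.362959) = 0.208937
t=1.320000, y=0.208937: f=-1.191199 → y ← 0.208937 + 0.44·(-1.191199) = -0.315191
y(1.76) ≈ -0.3152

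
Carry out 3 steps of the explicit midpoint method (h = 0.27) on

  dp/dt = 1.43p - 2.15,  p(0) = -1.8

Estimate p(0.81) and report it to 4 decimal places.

-8.7909

Midpoint: k1 = f(t_n, p_n); k2 = f(t_n + h/2, p_n + (h/2)·k1); p_{n+1} = p_n + h·k2.
t=0.000000, p=-1.800000:
  k1 = f(0.000000, -1.800000) = -4.724000
  k2 = f(0.135000, -2.437740) = -5.635968
  p ← -1.800000 + 0.27·(-5.635968) = -3.321711
t=0.270000, p=-3.321711:
  k1 = f(0.270000, -3.321711) = -6.900047
  k2 = f(0.405000, -4.253218) = -8.232101
  p ← -3.321711 + 0.27·(-8.232101) = -5.544379
t=0.540000, p=-5.544379:
  k1 = f(0.540000, -5.544379) = -10.078462
  k2 = f(0.675000, -6.904971) = -12.024109
  p ← -5.544379 + 0.27·(-12.024109) = -8.790888
p(0.81) ≈ -8.7909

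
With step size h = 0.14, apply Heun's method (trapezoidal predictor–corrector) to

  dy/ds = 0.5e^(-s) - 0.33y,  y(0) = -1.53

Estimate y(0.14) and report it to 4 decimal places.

Heun: k1 = f(s_n, y_n); k2 = f(s_n + h, y_n + h·k1); y_{n+1} = y_n + (h/2)·(k1 + k2).
s=0.000000, y=-1.530000:
  k1 = f(0.000000, -1.530000) = 1.004900
  k2 = f(0.140000, -1.389314) = 0.893153
  y ← -1.530000 + (0.14/2)·(1.004900 + 0.893153) = -1.397136
y(0.14) ≈ -1.3971

-1.3971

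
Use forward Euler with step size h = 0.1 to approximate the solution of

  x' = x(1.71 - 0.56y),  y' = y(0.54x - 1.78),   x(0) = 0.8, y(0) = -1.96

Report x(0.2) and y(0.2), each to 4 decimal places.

1.2971, -1.4878

Euler on (x,y): x_{n+1} = x_n + h·x', y_{n+1} = y_n + h·y'.
0.000000: (0.800000, -1.960000); f=(2.246080, 2.642080) → (1.024608, -1.695792)
0.100000: (1.024608, -1.695792); f=(2.725092, 2.080248) → (1.297117, -1.487767)
(x(0.2), y(0.2)) ≈ (1.2971, -1.4878)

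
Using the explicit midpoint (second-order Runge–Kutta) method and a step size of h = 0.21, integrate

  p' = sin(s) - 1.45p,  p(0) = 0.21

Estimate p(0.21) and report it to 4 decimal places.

Midpoint: k1 = f(s_n, p_n); k2 = f(s_n + h/2, p_n + (h/2)·k1); p_{n+1} = p_n + h·k2.
s=0.000000, p=0.210000:
  k1 = f(0.000000, 0.210000) = -0.304500
  k2 = f(0.105000, 0.178028) = -0.153333
  p ← 0.210000 + 0.21·(-0.153333) = 0.177800
p(0.21) ≈ 0.1778

0.1778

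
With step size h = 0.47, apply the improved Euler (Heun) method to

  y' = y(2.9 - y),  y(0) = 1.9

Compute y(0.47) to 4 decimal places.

2.4167

Heun: k1 = f(s_n, y_n); k2 = f(s_n + h, y_n + h·k1); y_{n+1} = y_n + (h/2)·(k1 + k2).
s=0.000000, y=1.900000:
  k1 = f(0.000000, 1.900000) = 1.900000
  k2 = f(0.470000, 2.793000) = 0.298851
  y ← 1.900000 + (0.47/2)·(1.900000 + 0.298851) = 2.416730
y(0.47) ≈ 2.4167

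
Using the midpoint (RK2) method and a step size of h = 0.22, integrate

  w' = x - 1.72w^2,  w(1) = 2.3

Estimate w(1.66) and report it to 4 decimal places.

Midpoint: k1 = f(x_n, w_n); k2 = f(x_n + h/2, w_n + (h/2)·k1); w_{n+1} = w_n + h·k2.
x=1.000000, w=2.300000:
  k1 = f(1.000000, 2.300000) = -8.098800
  k2 = f(1.110000, 1.409132) = -2.305323
  w ← 2.300000 + 0.22·(-2.305323) = 1.792829
x=1.220000, w=1.792829:
  k1 = f(1.220000, 1.792829) = -4.308485
  k2 = f(1.330000, 1.318896) = -1.661915
  w ← 1.792829 + 0.22·(-1.661915) = 1.427208
x=1.440000, w=1.427208:
  k1 = f(1.440000, 1.427208) = -2.063505
  k2 = f(1.550000, 1.200222) = -0.927717
  w ← 1.427208 + 0.22·(-0.927717) = 1.223110
w(1.66) ≈ 1.2231

1.2231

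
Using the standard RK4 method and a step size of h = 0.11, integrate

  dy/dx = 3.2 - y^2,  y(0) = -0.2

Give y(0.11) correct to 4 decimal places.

RK4: k1 = f(x_n, y_n); k2 = f(x_n + h/2, y_n + (h/2)·k1); k3 = f(x_n + h/2, y_n + (h/2)·k2); k4 = f(x_n + h, y_n + h·k3); y_{n+1} = y_n + (h/6)·(k1 + 2k2 + 2k3 + k4).
x=0.000000, y=-0.200000:
  k1 = f(0.000000, -0.200000) = 3.160000
  k2 = f(0.055000, -0.026200) = 3.199314
  k3 = f(0.055000, -0.024038) = 3.199422
  k4 = f(0.110000, 0.151936) = 3.176915
  y ← -0.200000 + (0.11/6)·(k1 + 2k2 + 2k3 + k4) = 0.150797
y(0.11) ≈ 0.1508

0.1508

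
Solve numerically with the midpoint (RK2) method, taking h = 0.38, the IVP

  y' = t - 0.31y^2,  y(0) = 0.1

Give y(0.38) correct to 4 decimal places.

0.1710

Midpoint: k1 = f(t_n, y_n); k2 = f(t_n + h/2, y_n + (h/2)·k1); y_{n+1} = y_n + h·k2.
t=0.000000, y=0.100000:
  k1 = f(0.000000, 0.100000) = -0.003100
  k2 = f(0.190000, 0.099411) = 0.186936
  y ← 0.100000 + 0.38·0.186936 = 0.171036
y(0.38) ≈ 0.1710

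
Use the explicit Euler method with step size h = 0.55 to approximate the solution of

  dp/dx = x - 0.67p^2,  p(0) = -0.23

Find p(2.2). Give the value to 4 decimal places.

1.3938

Euler: p_{n+1} = p_n + h·f(x_n, p_n).
x=0.000000, p=-0.230000: f=-0.035443 → p ← -0.230000 + 0.55·(-0.035443) = -0.249494
x=0.550000, p=-0.249494: f=0.508294 → p ← -0.249494 + 0.55·0.508294 = 0.030068
x=1.100000, p=0.030068: f=1.099394 → p ← 0.030068 + 0.55·1.099394 = 0.634735
x=1.650000, p=0.634735: f=1.380065 → p ← 0.634735 + 0.55·1.380065 = 1.393771
p(2.2) ≈ 1.3938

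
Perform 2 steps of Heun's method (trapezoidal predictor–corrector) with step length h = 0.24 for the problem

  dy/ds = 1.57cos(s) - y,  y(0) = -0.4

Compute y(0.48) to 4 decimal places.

Heun: k1 = f(s_n, y_n); k2 = f(s_n + h, y_n + h·k1); y_{n+1} = y_n + (h/2)·(k1 + k2).
s=0.000000, y=-0.400000:
  k1 = f(0.000000, -0.400000) = 1.970000
  k2 = f(0.240000, 0.072800) = 1.452201
  y ← -0.400000 + (0.24/2)·(1.970000 + 1.452201) = 0.010664
s=0.240000, y=0.010664:
  k1 = f(0.240000, 0.010664) = 1.514337
  k2 = f(0.480000, 0.374105) = 1.018477
  y ← 0.010664 + (0.24/2)·(1.514337 + 1.018477) = 0.314602
y(0.48) ≈ 0.3146

0.3146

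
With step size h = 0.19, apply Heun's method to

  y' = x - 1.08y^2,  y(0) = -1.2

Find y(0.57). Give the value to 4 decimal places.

Heun: k1 = f(x_n, y_n); k2 = f(x_n + h, y_n + h·k1); y_{n+1} = y_n + (h/2)·(k1 + k2).
x=0.000000, y=-1.200000:
  k1 = f(0.000000, -1.200000) = -1.555200
  k2 = f(0.190000, -1.495488) = -2.225403
  y ← -1.200000 + (0.19/2)·(-1.555200 + (-2.225403)) = -1.559157
x=0.190000, y=-1.559157:
  k1 = f(0.190000, -1.559157) = -2.435449
  k2 = f(0.380000, -2.021893) = -4.035094
  y ← -1.559157 + (0.19/2)·(-2.435449 + (-4.035094)) = -2.173859
x=0.380000, y=-2.173859:
  k1 = f(0.380000, -2.173859) = -4.723715
  k2 = f(0.570000, -3.071365) = -9.617944
  y ← -2.173859 + (0.19/2)·(-4.723715 + (-9.617944)) = -3.536317
y(0.57) ≈ -3.5363

-3.5363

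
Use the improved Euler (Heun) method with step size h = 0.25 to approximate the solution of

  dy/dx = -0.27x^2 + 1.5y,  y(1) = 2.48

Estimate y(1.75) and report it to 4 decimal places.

Heun: k1 = f(x_n, y_n); k2 = f(x_n + h, y_n + h·k1); y_{n+1} = y_n + (h/2)·(k1 + k2).
x=1.000000, y=2.480000:
  k1 = f(1.000000, 2.480000) = 3.450000
  k2 = f(1.250000, 3.342500) = 4.591875
  y ← 2.480000 + (0.25/2)·(3.450000 + 4.591875) = 3.485234
x=1.250000, y=3.485234:
  k1 = f(1.250000, 3.485234) = 4.805977
  k2 = f(1.500000, 4.686729) = 6.422593
  y ← 3.485234 + (0.25/2)·(4.805977 + 6.422593) = 4.888806
x=1.500000, y=4.888806:
  k1 = f(1.500000, 4.888806) = 6.725708
  k2 = f(1.750000, 6.570233) = 9.028474
  y ← 4.888806 + (0.25/2)·(6.725708 + 9.028474) = 6.858078
y(1.75) ≈ 6.8581

6.8581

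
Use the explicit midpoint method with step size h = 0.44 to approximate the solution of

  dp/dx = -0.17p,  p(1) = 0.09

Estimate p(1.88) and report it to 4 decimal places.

0.0775

Midpoint: k1 = f(x_n, p_n); k2 = f(x_n + h/2, p_n + (h/2)·k1); p_{n+1} = p_n + h·k2.
x=1.000000, p=0.090000:
  k1 = f(1.000000, 0.090000) = -0.015300
  k2 = f(1.220000, 0.086634) = -0.014728
  p ← 0.090000 + 0.44·(-0.014728) = 0.083520
x=1.440000, p=0.083520:
  k1 = f(1.440000, 0.083520) = -0.014198
  k2 = f(1.660000, 0.080396) = -0.013667
  p ← 0.083520 + 0.44·(-0.013667) = 0.077506
p(1.88) ≈ 0.0775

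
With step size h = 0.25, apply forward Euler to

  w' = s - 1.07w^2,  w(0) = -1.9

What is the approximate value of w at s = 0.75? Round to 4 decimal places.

-11.5622

Euler: w_{n+1} = w_n + h·f(s_n, w_n).
s=0.000000, w=-1.900000: f=-3.862700 → w ← -1.900000 + 0.25·(-3.862700) = -2.865675
s=0.250000, w=-2.865675: f=-8.536940 → w ← -2.865675 + 0.25·(-8.536940) = -4.999910
s=0.500000, w=-4.999910: f=-26.249036 → w ← -4.999910 + 0.25·(-26.249036) = -11.562169
w(0.75) ≈ -11.5622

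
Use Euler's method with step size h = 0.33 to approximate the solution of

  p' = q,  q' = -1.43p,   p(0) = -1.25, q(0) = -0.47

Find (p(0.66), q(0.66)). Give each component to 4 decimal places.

-1.3655, 0.7829

Euler on (p,q): p_{n+1} = p_n + h·p', q_{n+1} = q_n + h·q'.
0.000000: (-1.250000, -0.470000); f=(-0.470000, 1.787500) → (-1.405100, 0.119875)
0.330000: (-1.405100, 0.119875); f=(0.119875, 2.009293) → (-1.365541, 0.782942)
(p(0.66), q(0.66)) ≈ (-1.3655, 0.7829)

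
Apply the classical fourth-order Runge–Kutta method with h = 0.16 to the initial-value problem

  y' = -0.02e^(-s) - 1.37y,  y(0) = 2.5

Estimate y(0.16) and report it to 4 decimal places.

2.0053

RK4: k1 = f(s_n, y_n); k2 = f(s_n + h/2, y_n + (h/2)·k1); k3 = f(s_n + h/2, y_n + (h/2)·k2); k4 = f(s_n + h, y_n + h·k3); y_{n+1} = y_n + (h/6)·(k1 + 2k2 + 2k3 + k4).
s=0.000000, y=2.500000:
  k1 = f(0.000000, 2.500000) = -3.445000
  k2 = f(0.080000, 2.224400) = -3.065890
  k3 = f(0.080000, 2.254729) = -3.107441
  k4 = f(0.160000, 2.002809) = -2.760892
  y ← 2.500000 + (0.16/6)·(k1 + 2k2 + 2k3 + k4) = 2.005265
y(0.16) ≈ 2.0053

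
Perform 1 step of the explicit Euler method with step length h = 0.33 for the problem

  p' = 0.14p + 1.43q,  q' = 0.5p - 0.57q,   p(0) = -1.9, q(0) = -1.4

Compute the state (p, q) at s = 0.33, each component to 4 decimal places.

-2.6484, -1.4502

Euler on (p,q): p_{n+1} = p_n + h·p', q_{n+1} = q_n + h·q'.
0.000000: (-1.900000, -1.400000); f=(-2.268000, -0.152000) → (-2.648440, -1.450160)
(p(0.33), q(0.33)) ≈ (-2.6484, -1.4502)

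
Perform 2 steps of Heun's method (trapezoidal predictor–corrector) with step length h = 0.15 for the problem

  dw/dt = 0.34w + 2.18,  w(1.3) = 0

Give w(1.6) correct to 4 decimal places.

Heun: k1 = f(t_n, w_n); k2 = f(t_n + h, w_n + h·k1); w_{n+1} = w_n + (h/2)·(k1 + k2).
t=1.300000, w=0.000000:
  k1 = f(1.300000, 0.000000) = 2.180000
  k2 = f(1.450000, 0.327000) = 2.291180
  w ← 0.000000 + (0.15/2)·(2.180000 + 2.291180) = 0.335339
t=1.450000, w=0.335339:
  k1 = f(1.450000, 0.335339) = 2.294015
  k2 = f(1.600000, 0.679441) = 2.411010
  w ← 0.335339 + (0.15/2)·(2.294015 + 2.411010) = 0.688215
w(1.6) ≈ 0.6882

0.6882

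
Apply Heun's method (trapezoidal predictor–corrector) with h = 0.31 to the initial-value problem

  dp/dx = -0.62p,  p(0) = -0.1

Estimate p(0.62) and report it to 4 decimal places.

-0.0683

Heun: k1 = f(x_n, p_n); k2 = f(x_n + h, p_n + h·k1); p_{n+1} = p_n + (h/2)·(k1 + k2).
x=0.000000, p=-0.100000:
  k1 = f(0.000000, -0.100000) = 0.062000
  k2 = f(0.310000, -0.080780) = 0.050084
  p ← -0.100000 + (0.31/2)·(0.062000 + 0.050084) = -0.082627
x=0.310000, p=-0.082627:
  k1 = f(0.310000, -0.082627) = 0.051229
  k2 = f(0.620000, -0.066746) = 0.041383
  p ← -0.082627 + (0.31/2)·(0.051229 + 0.041383) = -0.068272
p(0.62) ≈ -0.0683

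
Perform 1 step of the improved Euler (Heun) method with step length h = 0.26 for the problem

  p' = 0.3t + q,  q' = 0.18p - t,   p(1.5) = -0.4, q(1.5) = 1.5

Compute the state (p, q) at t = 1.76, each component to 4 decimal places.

0.0640, 1.0693

Heun on (p,q): k1 = f(t_n, state_n); k2 = f(t_n + h, state_n + h·k1); state_{n+1} = state_n + (h/2)·(k1 + k2).
1.500000: (-0.400000, 1.500000)
  k1 = (1.950000, -1.572000)
  predictor → (0.107000, 1.091280)
  k2 = (1.619280, -1.740740)
  → (0.064006, 1.069344)
(p(1.76), q(1.76)) ≈ (0.0640, 1.0693)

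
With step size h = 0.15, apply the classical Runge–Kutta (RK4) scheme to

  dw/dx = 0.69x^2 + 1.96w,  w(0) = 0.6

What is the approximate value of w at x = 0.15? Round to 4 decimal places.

0.8059

RK4: k1 = f(x_n, w_n); k2 = f(x_n + h/2, w_n + (h/2)·k1); k3 = f(x_n + h/2, w_n + (h/2)·k2); k4 = f(x_n + h, w_n + h·k3); w_{n+1} = w_n + (h/6)·(k1 + 2k2 + 2k3 + k4).
x=0.000000, w=0.600000:
  k1 = f(0.000000, 0.600000) = 1.176000
  k2 = f(0.075000, 0.688200) = 1.352753
  k3 = f(0.075000, 0.701456) = 1.378736
  k4 = f(0.150000, 0.806810) = 1.596873
  w ← 0.600000 + (0.15/6)·(k1 + 2k2 + 2k3 + k4) = 0.805896
w(0.15) ≈ 0.8059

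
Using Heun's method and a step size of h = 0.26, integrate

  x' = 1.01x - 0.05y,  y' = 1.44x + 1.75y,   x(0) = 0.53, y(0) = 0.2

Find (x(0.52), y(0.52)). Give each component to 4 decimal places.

Heun on (x,y): k1 = f(t_n, state_n); k2 = f(t_n + h, state_n + h·k1); state_{n+1} = state_n + (h/2)·(k1 + k2).
0.000000: (0.530000, 0.200000)
  k1 = (0.525300, 1.113200)
  predictor → (0.666578, 0.489432)
  k2 = (0.648772, 1.816378)
  → (0.682629, 0.580845)
0.260000: (0.682629, 0.580845)
  k1 = (0.660413, 1.999465)
  predictor → (0.854337, 1.100706)
  k2 = (0.807845, 3.156481)
  → (0.873503, 1.251118)
(x(0.52), y(0.52)) ≈ (0.8735, 1.2511)

0.8735, 1.2511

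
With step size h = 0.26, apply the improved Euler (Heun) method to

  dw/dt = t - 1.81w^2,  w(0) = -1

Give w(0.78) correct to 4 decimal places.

Heun: k1 = f(t_n, w_n); k2 = f(t_n + h, w_n + h·k1); w_{n+1} = w_n + (h/2)·(k1 + k2).
t=0.000000, w=-1.000000:
  k1 = f(0.000000, -1.000000) = -1.810000
  k2 = f(0.260000, -1.470600) = -3.654422
  w ← -1.000000 + (0.26/2)·(-1.810000 + (-3.654422)) = -1.710375
t=0.260000, w=-1.710375:
  k1 = f(0.260000, -1.710375) = -5.034942
  k2 = f(0.520000, -3.019460) = -15.982020
  w ← -1.710375 + (0.26/2)·(-5.034942 + (-15.982020)) = -4.442580
t=0.520000, w=-4.442580:
  k1 = f(0.520000, -4.442580) = -35.203095
  k2 = f(0.780000, -13.595385) = -333.770417
  w ← -4.442580 + (0.26/2)·(-35.203095 + (-333.770417)) = -52.409136
w(0.78) ≈ -52.4091

-52.4091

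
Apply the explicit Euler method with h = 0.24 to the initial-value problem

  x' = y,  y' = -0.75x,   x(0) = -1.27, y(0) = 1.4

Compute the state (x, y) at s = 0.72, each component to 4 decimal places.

Euler on (x,y): x_{n+1} = x_n + h·x', y_{n+1} = y_n + h·y'.
0.000000: (-1.270000, 1.400000); f=(1.400000, 0.952500) → (-0.934000, 1.628600)
0.240000: (-0.934000, 1.628600); f=(1.628600, 0.700500) → (-0.543136, 1.796720)
0.480000: (-0.543136, 1.796720); f=(1.796720, 0.407352) → (-0.111923, 1.894484)
(x(0.72), y(0.72)) ≈ (-0.1119, 1.8945)

-0.1119, 1.8945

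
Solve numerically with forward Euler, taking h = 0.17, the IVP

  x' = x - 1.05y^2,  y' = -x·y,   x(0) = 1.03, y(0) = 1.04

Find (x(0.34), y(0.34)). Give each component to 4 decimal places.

1.0527, 0.7103

Euler on (x,y): x_{n+1} = x_n + h·x', y_{n+1} = y_n + h·y'.
0.000000: (1.030000, 1.040000); f=(-0.105680, -1.071200) → (1.012034, 0.857896)
0.170000: (1.012034, 0.857896); f=(0.239250, -0.868220) → (1.052707, 0.710299)
(x(0.34), y(0.34)) ≈ (1.0527, 0.7103)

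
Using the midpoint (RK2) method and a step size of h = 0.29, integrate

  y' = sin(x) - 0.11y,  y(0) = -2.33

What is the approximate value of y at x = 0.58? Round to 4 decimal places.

Midpoint: k1 = f(x_n, y_n); k2 = f(x_n + h/2, y_n + (h/2)·k1); y_{n+1} = y_n + h·k2.
x=0.000000, y=-2.330000:
  k1 = f(0.000000, -2.330000) = 0.256300
  k2 = f(0.145000, -2.292836) = 0.396704
  y ← -2.330000 + 0.29·0.396704 = -2.214956
x=0.290000, y=-2.214956:
  k1 = f(0.290000, -2.214956) = 0.529597
  k2 = f(0.435000, -2.138164) = 0.656608
  y ← -2.214956 + 0.29·0.656608 = -2.024539
y(0.58) ≈ -2.0245

-2.0245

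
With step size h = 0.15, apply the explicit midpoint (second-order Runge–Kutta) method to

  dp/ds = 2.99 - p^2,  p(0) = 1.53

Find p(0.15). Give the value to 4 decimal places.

1.6047

Midpoint: k1 = f(s_n, p_n); k2 = f(s_n + h/2, p_n + (h/2)·k1); p_{n+1} = p_n + h·k2.
s=0.000000, p=1.530000:
  k1 = f(0.000000, 1.530000) = 0.649100
  k2 = f(0.075000, 1.578682) = 0.497762
  p ← 1.530000 + 0.15·0.497762 = 1.604664
p(0.15) ≈ 1.6047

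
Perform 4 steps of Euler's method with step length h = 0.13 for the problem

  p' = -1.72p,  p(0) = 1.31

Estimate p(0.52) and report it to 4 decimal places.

Euler: p_{n+1} = p_n + h·f(x_n, p_n).
x=0.000000, p=1.310000: f=-2.253200 → p ← 1.310000 + 0.13·(-2.253200) = 1.017084
x=0.130000, p=1.017084: f=-1.749384 → p ← 1.017084 + 0.13·(-1.749384) = 0.789664
x=0.260000, p=0.789664: f=-1.358222 → p ← 0.789664 + 0.13·(-1.358222) = 0.613095
x=0.390000, p=0.613095: f=-1.054524 → p ← 0.613095 + 0.13·(-1.054524) = 0.476007
p(0.52) ≈ 0.4760

0.4760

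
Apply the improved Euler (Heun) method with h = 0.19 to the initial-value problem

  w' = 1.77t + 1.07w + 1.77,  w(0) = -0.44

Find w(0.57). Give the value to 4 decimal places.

0.9180

Heun: k1 = f(t_n, w_n); k2 = f(t_n + h, w_n + h·k1); w_{n+1} = w_n + (h/2)·(k1 + k2).
t=0.000000, w=-0.440000:
  k1 = f(0.000000, -0.440000) = 1.299200
  k2 = f(0.190000, -0.193152) = 1.899627
  w ← -0.440000 + (0.19/2)·(1.299200 + 1.899627) = -0.136111
t=0.190000, w=-0.136111:
  k1 = f(0.190000, -0.136111) = 1.960661
  k2 = f(0.380000, 0.236414) = 2.695563
  w ← -0.136111 + (0.19/2)·(1.960661 + 2.695563) = 0.306230
t=0.380000, w=0.306230:
  k1 = f(0.380000, 0.306230) = 2.770266
  k2 = f(0.570000, 0.832580) = 3.669761
  w ← 0.306230 + (0.19/2)·(2.770266 + 3.669761) = 0.918032
w(0.57) ≈ 0.9180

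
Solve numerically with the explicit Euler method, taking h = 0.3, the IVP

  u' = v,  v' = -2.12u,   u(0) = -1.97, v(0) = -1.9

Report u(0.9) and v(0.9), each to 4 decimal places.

-2.4436, 2.7073

Euler on (u,v): u_{n+1} = u_n + h·u', v_{n+1} = v_n + h·v'.
0.000000: (-1.970000, -1.900000); f=(-1.900000, 4.176400) → (-2.540000, -0.647080)
0.300000: (-2.540000, -0.647080); f=(-0.647080, 5.384800) → (-2.734124, 0.968360)
0.600000: (-2.734124, 0.968360); f=(0.968360, 5.796343) → (-2.443616, 2.707263)
(u(0.9), v(0.9)) ≈ (-2.4436, 2.7073)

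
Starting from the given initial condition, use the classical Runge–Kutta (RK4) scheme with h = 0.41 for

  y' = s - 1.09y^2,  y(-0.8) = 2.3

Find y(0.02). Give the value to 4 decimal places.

RK4: k1 = f(s_n, y_n); k2 = f(s_n + h/2, y_n + (h/2)·k1); k3 = f(s_n + h/2, y_n + (h/2)·k2); k4 = f(s_n + h, y_n + h·k3); y_{n+1} = y_n + (h/6)·(k1 + 2k2 + 2k3 + k4).
s=-0.800000, y=2.300000:
  k1 = f(-0.800000, 2.300000) = -6.566100
  k2 = f(-0.595000, 0.953950) = -1.586921
  k3 = f(-0.595000, 1.974681) = -4.845308
  k4 = f(-0.390000, 0.313424) = -0.497075
  y ← 2.300000 + (0.41/6)·(k1 + 2k2 + 2k3 + k4) = 0.938278
s=-0.390000, y=0.938278:
  k1 = f(-0.390000, 0.938278) = -1.349599
  k2 = f(-0.185000, 0.661610) = -0.662124
  k3 = f(-0.185000, 0.802543) = -0.887042
  k4 = f(0.020000, 0.574591) = -0.339869
  y ← 0.938278 + (0.41/6)·(k1 + 2k2 + 2k3 + k4) = 0.611112
y(0.02) ≈ 0.6111

0.6111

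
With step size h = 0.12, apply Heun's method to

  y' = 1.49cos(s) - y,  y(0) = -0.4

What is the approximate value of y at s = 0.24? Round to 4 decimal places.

-0.0014

Heun: k1 = f(s_n, y_n); k2 = f(s_n + h, y_n + h·k1); y_{n+1} = y_n + (h/2)·(k1 + k2).
s=0.000000, y=-0.400000:
  k1 = f(0.000000, -0.400000) = 1.890000
  k2 = f(0.120000, -0.173200) = 1.652485
  y ← -0.400000 + (0.12/2)·(1.890000 + 1.652485) = -0.187451
s=0.120000, y=-0.187451:
  k1 = f(0.120000, -0.187451) = 1.666736
  k2 = f(0.240000, 0.012557) = 1.434736
  y ← -0.187451 + (0.12/2)·(1.666736 + 1.434736) = -0.001363
y(0.24) ≈ -0.0014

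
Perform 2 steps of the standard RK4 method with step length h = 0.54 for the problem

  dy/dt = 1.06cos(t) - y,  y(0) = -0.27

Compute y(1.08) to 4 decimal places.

RK4: k1 = f(t_n, y_n); k2 = f(t_n + h/2, y_n + (h/2)·k1); k3 = f(t_n + h/2, y_n + (h/2)·k2); k4 = f(t_n + h, y_n + h·k3); y_{n+1} = y_n + (h/6)·(k1 + 2k2 + 2k3 + k4).
t=0.000000, y=-0.270000:
  k1 = f(0.000000, -0.270000) = 1.330000
  k2 = f(0.270000, 0.089100) = 0.932497
  k3 = f(0.270000, -0.018226) = 1.039823
  k4 = f(0.540000, 0.291504) = 0.617667
  y ← -0.270000 + (0.54/6)·(k1 + 2k2 + 2k3 + k4) = 0.260308
t=0.540000, y=0.260308:
  k1 = f(0.540000, 0.260308) = 0.648864
  k2 = f(0.810000, 0.435501) = 0.295368
  k3 = f(0.810000, 0.340057) = 0.390811
  k4 = f(1.080000, 0.471346) = 0.028262
  y ← 0.260308 + (0.54/6)·(k1 + 2k2 + 2k3 + k4) = 0.444761
y(1.08) ≈ 0.4448

0.4448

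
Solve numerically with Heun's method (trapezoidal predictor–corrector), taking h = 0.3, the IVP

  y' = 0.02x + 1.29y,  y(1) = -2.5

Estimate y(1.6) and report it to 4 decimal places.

Heun: k1 = f(x_n, y_n); k2 = f(x_n + h, y_n + h·k1); y_{n+1} = y_n + (h/2)·(k1 + k2).
x=1.000000, y=-2.500000:
  k1 = f(1.000000, -2.500000) = -3.205000
  k2 = f(1.300000, -3.461500) = -4.439335
  y ← -2.500000 + (0.3/2)·(-3.205000 + (-4.439335)) = -3.646650
x=1.300000, y=-3.646650:
  k1 = f(1.300000, -3.646650) = -4.678179
  k2 = f(1.600000, -5.050104) = -6.482634
  y ← -3.646650 + (0.3/2)·(-4.678179 + (-6.482634)) = -5.320772
y(1.6) ≈ -5.3208

-5.3208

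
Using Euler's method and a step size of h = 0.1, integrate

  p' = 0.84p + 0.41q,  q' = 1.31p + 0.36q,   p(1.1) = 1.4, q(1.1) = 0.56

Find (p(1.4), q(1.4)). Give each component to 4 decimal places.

1.8849, 1.2515

Euler on (p,q): p_{n+1} = p_n + h·p', q_{n+1} = q_n + h·q'.
1.100000: (1.400000, 0.560000); f=(1.405600, 2.035600) → (1.540560, 0.763560)
1.200000: (1.540560, 0.763560); f=(1.607130, 2.293015) → (1.701273, 0.992862)
1.300000: (1.701273, 0.992862); f=(1.836143, 2.586098) → (1.884887, 1.251471)
(p(1.4), q(1.4)) ≈ (1.8849, 1.2515)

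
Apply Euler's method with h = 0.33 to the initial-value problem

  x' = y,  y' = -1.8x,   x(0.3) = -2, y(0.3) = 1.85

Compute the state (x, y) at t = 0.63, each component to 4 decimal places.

Euler on (x,y): x_{n+1} = x_n + h·x', y_{n+1} = y_n + h·y'.
0.300000: (-2.000000, 1.850000); f=(1.850000, 3.600000) → (-1.389500, 3.038000)
(x(0.63), y(0.63)) ≈ (-1.3895, 3.0380)

-1.3895, 3.0380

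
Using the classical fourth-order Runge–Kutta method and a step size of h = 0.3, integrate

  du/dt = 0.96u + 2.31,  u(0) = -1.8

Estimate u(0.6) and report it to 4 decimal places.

RK4: k1 = f(t_n, u_n); k2 = f(t_n + h/2, u_n + (h/2)·k1); k3 = f(t_n + h/2, u_n + (h/2)·k2); k4 = f(t_n + h, u_n + h·k3); u_{n+1} = u_n + (h/6)·(k1 + 2k2 + 2k3 + k4).
t=0.000000, u=-1.800000:
  k1 = f(0.000000, -1.800000) = 0.582000
  k2 = f(0.150000, -1.712700) = 0.665808
  k3 = f(0.150000, -1.700129) = 0.677876
  k4 = f(0.300000, -1.596637) = 0.777228
  u ← -1.800000 + (0.3/6)·(k1 + 2k2 + 2k3 + k4) = -1.597670
t=0.300000, u=-1.597670:
  k1 = f(0.300000, -1.597670) = 0.776237
  k2 = f(0.450000, -1.481235) = 0.888015
  k3 = f(0.450000, -1.464468) = 0.904111
  k4 = f(0.600000, -1.326437) = 1.036621
  u ← -1.597670 + (0.3/6)·(k1 + 2k2 + 2k3 + k4) = -1.327815
u(0.6) ≈ -1.3278

-1.3278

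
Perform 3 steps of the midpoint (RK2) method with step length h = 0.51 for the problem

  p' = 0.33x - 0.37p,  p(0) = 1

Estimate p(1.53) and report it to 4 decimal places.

0.8979

Midpoint: k1 = f(x_n, p_n); k2 = f(x_n + h/2, p_n + (h/2)·k1); p_{n+1} = p_n + h·k2.
x=0.000000, p=1.000000:
  k1 = f(0.000000, 1.000000) = -0.370000
  k2 = f(0.255000, 0.905650) = -0.250940
  p ← 1.000000 + 0.51·(-0.250940) = 0.872020
x=0.510000, p=0.872020:
  k1 = f(0.510000, 0.872020) = -0.154348
  k2 = f(0.765000, 0.832662) = -0.055635
  p ← 0.872020 + 0.51·(-0.055635) = 0.843647
x=1.020000, p=0.843647:
  k1 = f(1.020000, 0.843647) = 0.024451
  k2 = f(1.275000, 0.849882) = 0.106294
  p ← 0.843647 + 0.51·0.106294 = 0.897856
p(1.53) ≈ 0.8979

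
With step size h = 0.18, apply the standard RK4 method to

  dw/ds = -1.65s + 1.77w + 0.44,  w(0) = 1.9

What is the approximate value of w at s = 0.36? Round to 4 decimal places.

RK4: k1 = f(s_n, w_n); k2 = f(s_n + h/2, w_n + (h/2)·k1); k3 = f(s_n + h/2, w_n + (h/2)·k2); k4 = f(s_n + h, w_n + h·k3); w_{n+1} = w_n + (h/6)·(k1 + 2k2 + 2k3 + k4).
s=0.000000, w=1.900000:
  k1 = f(0.000000, 1.900000) = 3.803000
  k2 = f(0.090000, 2.242270) = 4.260318
  k3 = f(0.090000, 2.283429) = 4.333169
  k4 = f(0.180000, 2.679970) = 4.886548
  w ← 1.900000 + (0.18/6)·(k1 + 2k2 + 2k3 + k4) = 2.676296
s=0.180000, w=2.676296:
  k1 = f(0.180000, 2.676296) = 4.880043
  k2 = f(0.270000, 3.115500) = 5.508934
  k3 = f(0.270000, 3.172100) = 5.609116
  k4 = f(0.360000, 3.685937) = 6.370108
  w ← 2.676296 + (0.18/6)·(k1 + 2k2 + 2k3 + k4) = 3.680883
w(0.36) ≈ 3.6809

3.6809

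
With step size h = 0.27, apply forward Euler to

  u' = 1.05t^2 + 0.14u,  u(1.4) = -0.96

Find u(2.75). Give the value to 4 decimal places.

4.7024

Euler: u_{n+1} = u_n + h·f(t_n, u_n).
t=1.400000, u=-0.960000: f=1.923600 → u ← -0.960000 + 0.27·1.923600 = -0.440628
t=1.670000, u=-0.440628: f=2.866657 → u ← -0.440628 + 0.27·2.866657 = 0.333369
t=1.940000, u=0.333369: f=3.998452 → u ← 0.333369 + 0.27·3.998452 = 1.412951
t=2.210000, u=1.412951: f=5.326118 → u ← 1.412951 + 0.27·5.326118 = 2.851003
t=2.480000, u=2.851003: f=6.857060 → u ← 2.851003 + 0.27·6.857060 = 4.702410
u(2.75) ≈ 4.7024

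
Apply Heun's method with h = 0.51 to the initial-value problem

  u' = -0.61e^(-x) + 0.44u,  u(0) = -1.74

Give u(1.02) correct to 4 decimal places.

Heun: k1 = f(x_n, u_n); k2 = f(x_n + h, u_n + h·k1); u_{n+1} = u_n + (h/2)·(k1 + k2).
x=0.000000, u=-1.740000:
  k1 = f(0.000000, -1.740000) = -1.375600
  k2 = f(0.510000, -2.441556) = -1.440587
  u ← -1.740000 + (0.51/2)·(-1.375600 + (-1.440587)) = -2.458128
x=0.510000, u=-2.458128:
  k1 = f(0.510000, -2.458128) = -1.447878
  k2 = f(1.020000, -3.196546) = -1.626443
  u ← -2.458128 + (0.51/2)·(-1.447878 + (-1.626443)) = -3.242080
u(1.02) ≈ -3.2421

-3.2421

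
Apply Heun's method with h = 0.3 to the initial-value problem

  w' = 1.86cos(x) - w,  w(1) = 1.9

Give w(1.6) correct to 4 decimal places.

Heun: k1 = f(x_n, w_n); k2 = f(x_n + h, w_n + h·k1); w_{n+1} = w_n + (h/2)·(k1 + k2).
x=1.000000, w=1.900000:
  k1 = f(1.000000, 1.900000) = -0.895038
  k2 = f(1.300000, 1.631489) = -1.133941
  w ← 1.900000 + (0.3/2)·(-0.895038 + (-1.133941)) = 1.595653
x=1.300000, w=1.595653:
  k1 = f(1.300000, 1.595653) = -1.098105
  k2 = f(1.600000, 1.266222) = -1.320533
  w ← 1.595653 + (0.3/2)·(-1.098105 + (-1.320533)) = 1.232857
w(1.6) ≈ 1.2329

1.2329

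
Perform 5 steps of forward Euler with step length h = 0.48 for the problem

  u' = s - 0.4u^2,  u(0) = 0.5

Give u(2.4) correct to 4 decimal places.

1.9956

Euler: u_{n+1} = u_n + h·f(s_n, u_n).
s=0.000000, u=0.500000: f=-0.100000 → u ← 0.500000 + 0.48·(-0.100000) = 0.452000
s=0.480000, u=0.452000: f=0.398278 → u ← 0.452000 + 0.48·0.398278 = 0.643174
s=0.960000, u=0.643174: f=0.794531 → u ← 0.643174 + 0.48·0.794531 = 1.024549
s=1.440000, u=1.024549: f=1.020120 → u ← 1.024549 + 0.48·1.020120 = 1.514206
s=1.920000, u=1.514206: f=1.002872 → u ← 1.514206 + 0.48·1.002872 = 1.995585
u(2.4) ≈ 1.9956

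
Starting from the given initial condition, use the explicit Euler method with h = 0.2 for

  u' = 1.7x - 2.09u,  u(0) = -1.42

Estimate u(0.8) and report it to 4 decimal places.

0.1433

Euler: u_{n+1} = u_n + h·f(x_n, u_n).
x=0.000000, u=-1.420000: f=2.967800 → u ← -1.420000 + 0.2·2.967800 = -0.826440
x=0.200000, u=-0.826440: f=2.067260 → u ← -0.826440 + 0.2·2.067260 = -0.412988
x=0.400000, u=-0.412988: f=1.543145 → u ← -0.412988 + 0.2·1.543145 = -0.104359
x=0.600000, u=-0.104359: f=1.238110 → u ← -0.104359 + 0.2·1.238110 = 0.143263
u(0.8) ≈ 0.1433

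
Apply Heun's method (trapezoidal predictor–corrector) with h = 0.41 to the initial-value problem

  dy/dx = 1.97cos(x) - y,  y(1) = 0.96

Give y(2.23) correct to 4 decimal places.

0.0343

Heun: k1 = f(x_n, y_n); k2 = f(x_n + h, y_n + h·k1); y_{n+1} = y_n + (h/2)·(k1 + k2).
x=1.000000, y=0.960000:
  k1 = f(1.000000, 0.960000) = 0.104396
  k2 = f(1.410000, 1.002802) = -0.687397
  y ← 0.960000 + (0.41/2)·(0.104396 + (-0.687397)) = 0.840485
x=1.410000, y=0.840485:
  k1 = f(1.410000, 0.840485) = -0.525079
  k2 = f(1.820000, 0.625202) = -1.111068
  y ← 0.840485 + (0.41/2)·(-0.525079 + (-1.111068)) = 0.505075
x=1.820000, y=0.505075:
  k1 = f(1.820000, 0.505075) = -0.990940
  k2 = f(2.230000, 0.098789) = -1.305390
  y ← 0.505075 + (0.41/2)·(-0.990940 + (-1.305390)) = 0.034327
y(2.23) ≈ 0.0343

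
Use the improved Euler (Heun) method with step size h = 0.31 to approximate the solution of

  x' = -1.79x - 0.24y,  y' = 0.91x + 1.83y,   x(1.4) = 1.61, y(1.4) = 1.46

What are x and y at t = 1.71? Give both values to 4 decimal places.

0.8383, 2.9649

Heun on (x,y): k1 = f(t_n, state_n); k2 = f(t_n + h, state_n + h·k1); state_{n+1} = state_n + (h/2)·(k1 + k2).
1.400000: (1.610000, 1.460000)
  k1 = (-3.232300, 4.136900)
  predictor → (0.607987, 2.742439)
  k2 = (-1.746482, 5.571932)
  → (0.838289, 2.964869)
(x(1.71), y(1.71)) ≈ (0.8383, 2.9649)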